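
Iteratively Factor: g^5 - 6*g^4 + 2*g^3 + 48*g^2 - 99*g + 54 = (g - 2)*(g^4 - 4*g^3 - 6*g^2 + 36*g - 27) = (g - 2)*(g + 3)*(g^3 - 7*g^2 + 15*g - 9) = (g - 3)*(g - 2)*(g + 3)*(g^2 - 4*g + 3) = (g - 3)^2*(g - 2)*(g + 3)*(g - 1)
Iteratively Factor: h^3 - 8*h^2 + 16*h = (h - 4)*(h^2 - 4*h) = h*(h - 4)*(h - 4)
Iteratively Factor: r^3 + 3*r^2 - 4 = (r + 2)*(r^2 + r - 2) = (r - 1)*(r + 2)*(r + 2)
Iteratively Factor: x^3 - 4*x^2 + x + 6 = (x - 3)*(x^2 - x - 2) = (x - 3)*(x - 2)*(x + 1)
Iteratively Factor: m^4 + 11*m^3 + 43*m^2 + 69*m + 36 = (m + 3)*(m^3 + 8*m^2 + 19*m + 12) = (m + 3)*(m + 4)*(m^2 + 4*m + 3) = (m + 3)^2*(m + 4)*(m + 1)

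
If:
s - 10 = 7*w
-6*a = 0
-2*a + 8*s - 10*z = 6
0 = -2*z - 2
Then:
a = 0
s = -1/2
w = -3/2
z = -1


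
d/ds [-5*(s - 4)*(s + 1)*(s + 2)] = -15*s^2 + 10*s + 50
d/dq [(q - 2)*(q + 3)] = 2*q + 1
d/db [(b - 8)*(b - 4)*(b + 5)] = 3*b^2 - 14*b - 28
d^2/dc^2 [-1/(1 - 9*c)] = 162/(9*c - 1)^3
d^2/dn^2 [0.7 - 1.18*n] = 0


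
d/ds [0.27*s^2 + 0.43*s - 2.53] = 0.54*s + 0.43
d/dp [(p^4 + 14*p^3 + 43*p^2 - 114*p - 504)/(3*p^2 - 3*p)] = (2*p^5 + 11*p^4 - 28*p^3 + 71*p^2 + 1008*p - 504)/(3*p^2*(p^2 - 2*p + 1))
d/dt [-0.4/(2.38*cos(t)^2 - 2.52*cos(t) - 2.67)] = (1.008 - 1.904*cos(t))*sin(t)/(-2.38*cos(t)^2 + 2.52*cos(t) + 2.67)^2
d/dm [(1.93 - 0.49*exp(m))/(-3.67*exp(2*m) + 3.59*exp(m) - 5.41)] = (-1.7983*exp(2*m) + 14.1662*exp(m) - 4.2778)*exp(m)/(13.4689*exp(4*m) - 26.3506*exp(3*m) + 52.5975*exp(2*m) - 38.8438*exp(m) + 29.2681)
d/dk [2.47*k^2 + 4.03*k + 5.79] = 4.94*k + 4.03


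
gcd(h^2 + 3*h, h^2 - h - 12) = h + 3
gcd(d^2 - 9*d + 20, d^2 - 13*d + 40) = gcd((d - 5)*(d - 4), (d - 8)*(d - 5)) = d - 5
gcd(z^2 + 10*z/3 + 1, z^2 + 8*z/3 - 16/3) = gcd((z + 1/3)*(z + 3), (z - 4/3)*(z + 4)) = 1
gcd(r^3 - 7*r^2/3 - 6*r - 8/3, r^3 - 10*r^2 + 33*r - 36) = r - 4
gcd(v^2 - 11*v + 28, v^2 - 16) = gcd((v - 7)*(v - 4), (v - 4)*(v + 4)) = v - 4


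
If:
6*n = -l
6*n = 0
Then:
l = 0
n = 0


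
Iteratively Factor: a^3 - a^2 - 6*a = (a + 2)*(a^2 - 3*a) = (a - 3)*(a + 2)*(a)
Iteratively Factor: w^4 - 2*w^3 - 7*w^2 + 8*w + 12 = (w + 1)*(w^3 - 3*w^2 - 4*w + 12) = (w - 2)*(w + 1)*(w^2 - w - 6) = (w - 2)*(w + 1)*(w + 2)*(w - 3)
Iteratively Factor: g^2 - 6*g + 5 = (g - 5)*(g - 1)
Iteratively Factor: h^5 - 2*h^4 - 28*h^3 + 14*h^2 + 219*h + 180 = (h + 1)*(h^4 - 3*h^3 - 25*h^2 + 39*h + 180) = (h + 1)*(h + 3)*(h^3 - 6*h^2 - 7*h + 60) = (h - 5)*(h + 1)*(h + 3)*(h^2 - h - 12) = (h - 5)*(h + 1)*(h + 3)^2*(h - 4)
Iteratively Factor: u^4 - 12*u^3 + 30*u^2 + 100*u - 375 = (u + 3)*(u^3 - 15*u^2 + 75*u - 125) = (u - 5)*(u + 3)*(u^2 - 10*u + 25) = (u - 5)^2*(u + 3)*(u - 5)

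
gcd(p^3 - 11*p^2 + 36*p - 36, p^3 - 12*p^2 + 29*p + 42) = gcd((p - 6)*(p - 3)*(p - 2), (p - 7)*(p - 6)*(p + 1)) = p - 6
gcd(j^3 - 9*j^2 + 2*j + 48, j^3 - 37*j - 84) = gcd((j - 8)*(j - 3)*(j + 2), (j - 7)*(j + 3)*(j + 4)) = 1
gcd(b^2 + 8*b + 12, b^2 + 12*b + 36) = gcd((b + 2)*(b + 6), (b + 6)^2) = b + 6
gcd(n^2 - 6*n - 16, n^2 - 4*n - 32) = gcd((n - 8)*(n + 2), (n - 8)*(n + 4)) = n - 8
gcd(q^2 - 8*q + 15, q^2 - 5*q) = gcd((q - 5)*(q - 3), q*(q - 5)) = q - 5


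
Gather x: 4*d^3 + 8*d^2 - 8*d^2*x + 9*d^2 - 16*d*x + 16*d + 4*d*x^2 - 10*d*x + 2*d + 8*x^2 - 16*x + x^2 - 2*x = 4*d^3 + 17*d^2 + 18*d + x^2*(4*d + 9) + x*(-8*d^2 - 26*d - 18)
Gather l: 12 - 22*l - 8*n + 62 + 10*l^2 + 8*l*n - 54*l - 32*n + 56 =10*l^2 + l*(8*n - 76) - 40*n + 130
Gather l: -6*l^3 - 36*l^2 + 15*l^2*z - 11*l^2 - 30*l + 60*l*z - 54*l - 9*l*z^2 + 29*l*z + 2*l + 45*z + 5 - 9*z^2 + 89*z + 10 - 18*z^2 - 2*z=-6*l^3 + l^2*(15*z - 47) + l*(-9*z^2 + 89*z - 82) - 27*z^2 + 132*z + 15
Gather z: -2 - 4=-6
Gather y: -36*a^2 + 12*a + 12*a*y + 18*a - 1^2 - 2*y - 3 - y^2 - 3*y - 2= -36*a^2 + 30*a - y^2 + y*(12*a - 5) - 6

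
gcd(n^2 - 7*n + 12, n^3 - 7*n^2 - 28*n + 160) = n - 4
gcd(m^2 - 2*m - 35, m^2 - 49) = m - 7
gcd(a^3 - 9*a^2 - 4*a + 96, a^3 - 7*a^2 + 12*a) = a - 4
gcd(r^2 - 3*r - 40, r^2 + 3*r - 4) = 1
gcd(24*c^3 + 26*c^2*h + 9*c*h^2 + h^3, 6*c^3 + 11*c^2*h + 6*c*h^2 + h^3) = 6*c^2 + 5*c*h + h^2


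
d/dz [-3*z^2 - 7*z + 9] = -6*z - 7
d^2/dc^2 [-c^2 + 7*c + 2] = -2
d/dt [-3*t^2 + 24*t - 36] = 24 - 6*t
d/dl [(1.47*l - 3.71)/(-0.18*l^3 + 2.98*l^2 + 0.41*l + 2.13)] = (0.5292*l^3 - 6.384*l^2 + 22.1116*l + 4.6522)/(0.0324*l^6 - 1.0728*l^5 + 8.7328*l^4 + 1.6768*l^3 + 12.8629*l^2 + 1.7466*l + 4.5369)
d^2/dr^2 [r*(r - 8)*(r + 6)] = 6*r - 4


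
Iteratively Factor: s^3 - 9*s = (s + 3)*(s^2 - 3*s) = (s - 3)*(s + 3)*(s)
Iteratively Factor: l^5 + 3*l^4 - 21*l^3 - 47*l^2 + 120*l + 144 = (l - 3)*(l^4 + 6*l^3 - 3*l^2 - 56*l - 48) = (l - 3)*(l + 1)*(l^3 + 5*l^2 - 8*l - 48) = (l - 3)*(l + 1)*(l + 4)*(l^2 + l - 12) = (l - 3)^2*(l + 1)*(l + 4)*(l + 4)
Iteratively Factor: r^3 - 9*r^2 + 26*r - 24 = (r - 3)*(r^2 - 6*r + 8) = (r - 4)*(r - 3)*(r - 2)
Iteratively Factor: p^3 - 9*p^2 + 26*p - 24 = (p - 2)*(p^2 - 7*p + 12) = (p - 4)*(p - 2)*(p - 3)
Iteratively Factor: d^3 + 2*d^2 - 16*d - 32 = (d - 4)*(d^2 + 6*d + 8) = (d - 4)*(d + 2)*(d + 4)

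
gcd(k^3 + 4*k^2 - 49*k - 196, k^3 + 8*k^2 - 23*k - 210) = k + 7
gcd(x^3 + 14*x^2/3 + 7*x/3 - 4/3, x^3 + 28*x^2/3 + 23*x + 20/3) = x + 4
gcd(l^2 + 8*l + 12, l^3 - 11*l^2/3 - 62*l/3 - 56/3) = l + 2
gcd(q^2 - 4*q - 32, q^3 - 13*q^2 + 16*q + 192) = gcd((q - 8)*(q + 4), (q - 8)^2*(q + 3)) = q - 8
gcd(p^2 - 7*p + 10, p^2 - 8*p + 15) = p - 5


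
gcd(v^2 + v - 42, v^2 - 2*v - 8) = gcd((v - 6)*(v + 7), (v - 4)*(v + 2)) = 1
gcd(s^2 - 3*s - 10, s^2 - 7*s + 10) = s - 5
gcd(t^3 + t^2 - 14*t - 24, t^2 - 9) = t + 3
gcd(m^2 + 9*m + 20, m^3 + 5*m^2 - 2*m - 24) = m + 4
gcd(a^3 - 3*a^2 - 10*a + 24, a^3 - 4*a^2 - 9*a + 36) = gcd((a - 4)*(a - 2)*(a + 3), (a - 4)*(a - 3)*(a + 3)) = a^2 - a - 12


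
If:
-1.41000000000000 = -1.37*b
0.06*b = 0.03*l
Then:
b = 1.03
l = 2.06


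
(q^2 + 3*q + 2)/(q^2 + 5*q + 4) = (q + 2)/(q + 4)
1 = 1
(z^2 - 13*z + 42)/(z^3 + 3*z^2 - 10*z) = (z^2 - 13*z + 42)/(z*(z^2 + 3*z - 10))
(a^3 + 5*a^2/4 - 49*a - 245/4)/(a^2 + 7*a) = a - 23/4 - 35/(4*a)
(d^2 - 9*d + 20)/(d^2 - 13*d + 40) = (d - 4)/(d - 8)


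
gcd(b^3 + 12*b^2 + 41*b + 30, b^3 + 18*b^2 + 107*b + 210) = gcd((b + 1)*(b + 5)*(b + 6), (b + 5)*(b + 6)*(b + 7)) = b^2 + 11*b + 30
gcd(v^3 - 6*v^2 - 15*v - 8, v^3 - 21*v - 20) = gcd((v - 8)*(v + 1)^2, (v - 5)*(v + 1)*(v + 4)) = v + 1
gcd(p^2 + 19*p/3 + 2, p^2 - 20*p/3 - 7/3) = p + 1/3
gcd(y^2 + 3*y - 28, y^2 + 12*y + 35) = y + 7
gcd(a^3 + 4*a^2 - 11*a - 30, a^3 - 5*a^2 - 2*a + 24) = a^2 - a - 6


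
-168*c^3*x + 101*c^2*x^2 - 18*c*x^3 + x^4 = x*(-8*c + x)*(-7*c + x)*(-3*c + x)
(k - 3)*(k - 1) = k^2 - 4*k + 3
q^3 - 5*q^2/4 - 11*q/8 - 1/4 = (q - 2)*(q + 1/4)*(q + 1/2)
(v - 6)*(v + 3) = v^2 - 3*v - 18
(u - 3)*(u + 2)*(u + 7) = u^3 + 6*u^2 - 13*u - 42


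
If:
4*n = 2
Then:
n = 1/2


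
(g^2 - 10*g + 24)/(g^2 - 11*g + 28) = (g - 6)/(g - 7)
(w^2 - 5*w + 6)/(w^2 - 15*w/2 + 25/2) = 2*(w^2 - 5*w + 6)/(2*w^2 - 15*w + 25)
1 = 1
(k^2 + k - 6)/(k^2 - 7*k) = (k^2 + k - 6)/(k*(k - 7))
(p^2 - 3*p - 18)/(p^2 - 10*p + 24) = (p + 3)/(p - 4)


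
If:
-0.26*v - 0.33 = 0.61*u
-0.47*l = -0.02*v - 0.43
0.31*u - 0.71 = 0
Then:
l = 0.63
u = 2.29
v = -6.64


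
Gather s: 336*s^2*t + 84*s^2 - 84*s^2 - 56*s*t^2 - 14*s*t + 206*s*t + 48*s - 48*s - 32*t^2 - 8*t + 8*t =336*s^2*t + s*(-56*t^2 + 192*t) - 32*t^2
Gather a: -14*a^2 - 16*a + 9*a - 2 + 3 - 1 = -14*a^2 - 7*a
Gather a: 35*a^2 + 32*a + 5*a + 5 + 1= 35*a^2 + 37*a + 6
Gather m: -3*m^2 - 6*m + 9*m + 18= -3*m^2 + 3*m + 18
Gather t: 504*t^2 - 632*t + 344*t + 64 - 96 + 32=504*t^2 - 288*t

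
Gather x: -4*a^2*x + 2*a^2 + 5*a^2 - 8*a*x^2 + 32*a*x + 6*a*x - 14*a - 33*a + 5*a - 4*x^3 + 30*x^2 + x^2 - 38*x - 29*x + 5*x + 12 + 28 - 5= 7*a^2 - 42*a - 4*x^3 + x^2*(31 - 8*a) + x*(-4*a^2 + 38*a - 62) + 35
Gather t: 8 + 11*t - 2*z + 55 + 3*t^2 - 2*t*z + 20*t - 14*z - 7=3*t^2 + t*(31 - 2*z) - 16*z + 56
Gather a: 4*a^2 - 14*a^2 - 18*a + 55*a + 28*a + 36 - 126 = -10*a^2 + 65*a - 90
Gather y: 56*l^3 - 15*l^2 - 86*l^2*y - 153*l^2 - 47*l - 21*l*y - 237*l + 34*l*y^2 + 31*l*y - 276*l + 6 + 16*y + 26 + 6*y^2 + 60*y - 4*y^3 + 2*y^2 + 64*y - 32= 56*l^3 - 168*l^2 - 560*l - 4*y^3 + y^2*(34*l + 8) + y*(-86*l^2 + 10*l + 140)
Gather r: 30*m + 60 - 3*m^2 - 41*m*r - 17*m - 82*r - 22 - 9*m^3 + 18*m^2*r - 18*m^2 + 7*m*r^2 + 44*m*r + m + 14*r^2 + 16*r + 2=-9*m^3 - 21*m^2 + 14*m + r^2*(7*m + 14) + r*(18*m^2 + 3*m - 66) + 40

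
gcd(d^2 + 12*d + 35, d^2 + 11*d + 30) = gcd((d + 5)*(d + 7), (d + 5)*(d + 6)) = d + 5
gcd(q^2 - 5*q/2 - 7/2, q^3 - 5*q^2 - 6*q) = q + 1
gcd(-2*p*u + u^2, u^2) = u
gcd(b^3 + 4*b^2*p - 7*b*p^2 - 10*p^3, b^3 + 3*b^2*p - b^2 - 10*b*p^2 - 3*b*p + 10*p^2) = -b^2 - 3*b*p + 10*p^2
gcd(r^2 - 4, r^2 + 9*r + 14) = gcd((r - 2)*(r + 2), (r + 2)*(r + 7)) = r + 2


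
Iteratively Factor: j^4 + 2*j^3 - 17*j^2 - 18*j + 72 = (j + 4)*(j^3 - 2*j^2 - 9*j + 18) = (j + 3)*(j + 4)*(j^2 - 5*j + 6) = (j - 3)*(j + 3)*(j + 4)*(j - 2)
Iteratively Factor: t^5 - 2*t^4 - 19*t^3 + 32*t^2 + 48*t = (t + 1)*(t^4 - 3*t^3 - 16*t^2 + 48*t) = (t - 4)*(t + 1)*(t^3 + t^2 - 12*t) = t*(t - 4)*(t + 1)*(t^2 + t - 12) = t*(t - 4)*(t - 3)*(t + 1)*(t + 4)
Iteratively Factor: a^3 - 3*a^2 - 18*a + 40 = (a + 4)*(a^2 - 7*a + 10) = (a - 2)*(a + 4)*(a - 5)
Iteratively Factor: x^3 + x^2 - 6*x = (x + 3)*(x^2 - 2*x) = x*(x + 3)*(x - 2)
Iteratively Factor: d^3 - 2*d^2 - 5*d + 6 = (d - 1)*(d^2 - d - 6) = (d - 3)*(d - 1)*(d + 2)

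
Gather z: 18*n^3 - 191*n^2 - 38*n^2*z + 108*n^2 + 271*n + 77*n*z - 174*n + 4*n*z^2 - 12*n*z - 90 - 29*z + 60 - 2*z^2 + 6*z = 18*n^3 - 83*n^2 + 97*n + z^2*(4*n - 2) + z*(-38*n^2 + 65*n - 23) - 30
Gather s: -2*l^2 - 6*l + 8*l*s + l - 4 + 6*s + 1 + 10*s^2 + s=-2*l^2 - 5*l + 10*s^2 + s*(8*l + 7) - 3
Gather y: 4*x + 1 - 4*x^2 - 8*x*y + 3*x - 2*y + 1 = -4*x^2 + 7*x + y*(-8*x - 2) + 2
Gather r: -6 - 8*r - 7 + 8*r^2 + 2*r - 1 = 8*r^2 - 6*r - 14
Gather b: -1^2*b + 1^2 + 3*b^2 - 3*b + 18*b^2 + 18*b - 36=21*b^2 + 14*b - 35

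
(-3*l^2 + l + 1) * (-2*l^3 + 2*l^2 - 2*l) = 6*l^5 - 8*l^4 + 6*l^3 - 2*l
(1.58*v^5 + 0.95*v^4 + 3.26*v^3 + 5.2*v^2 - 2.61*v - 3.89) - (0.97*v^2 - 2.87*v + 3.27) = 1.58*v^5 + 0.95*v^4 + 3.26*v^3 + 4.23*v^2 + 0.26*v - 7.16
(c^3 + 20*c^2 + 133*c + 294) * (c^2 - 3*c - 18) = c^5 + 17*c^4 + 55*c^3 - 465*c^2 - 3276*c - 5292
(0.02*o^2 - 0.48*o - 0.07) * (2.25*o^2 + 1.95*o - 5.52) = 0.045*o^4 - 1.041*o^3 - 1.2039*o^2 + 2.5131*o + 0.3864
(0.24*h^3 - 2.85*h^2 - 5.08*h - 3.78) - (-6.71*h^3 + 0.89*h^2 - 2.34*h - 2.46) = 6.95*h^3 - 3.74*h^2 - 2.74*h - 1.32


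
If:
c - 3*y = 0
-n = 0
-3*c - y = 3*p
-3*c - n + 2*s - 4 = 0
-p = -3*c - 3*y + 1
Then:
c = 9/46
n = 0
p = -5/23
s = 211/92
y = 3/46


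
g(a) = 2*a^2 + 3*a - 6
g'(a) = 4*a + 3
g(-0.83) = -7.11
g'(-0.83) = -0.32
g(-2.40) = -1.68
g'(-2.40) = -6.60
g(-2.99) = 2.91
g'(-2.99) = -8.96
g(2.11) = 9.23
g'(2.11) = 11.44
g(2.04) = 8.44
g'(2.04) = 11.16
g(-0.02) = -6.06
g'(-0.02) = 2.92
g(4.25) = 42.88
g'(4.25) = 20.00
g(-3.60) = 9.12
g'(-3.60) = -11.40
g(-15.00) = 399.00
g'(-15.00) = -57.00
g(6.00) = 84.00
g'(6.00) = 27.00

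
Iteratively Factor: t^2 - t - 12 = (t - 4)*(t + 3)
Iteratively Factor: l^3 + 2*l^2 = (l)*(l^2 + 2*l) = l*(l + 2)*(l)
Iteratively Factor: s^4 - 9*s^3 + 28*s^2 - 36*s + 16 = (s - 1)*(s^3 - 8*s^2 + 20*s - 16) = (s - 4)*(s - 1)*(s^2 - 4*s + 4) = (s - 4)*(s - 2)*(s - 1)*(s - 2)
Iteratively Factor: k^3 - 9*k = (k - 3)*(k^2 + 3*k) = (k - 3)*(k + 3)*(k)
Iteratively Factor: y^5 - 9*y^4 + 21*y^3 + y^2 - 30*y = (y)*(y^4 - 9*y^3 + 21*y^2 + y - 30) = y*(y - 2)*(y^3 - 7*y^2 + 7*y + 15) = y*(y - 2)*(y + 1)*(y^2 - 8*y + 15) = y*(y - 5)*(y - 2)*(y + 1)*(y - 3)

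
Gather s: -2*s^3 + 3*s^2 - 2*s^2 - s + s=-2*s^3 + s^2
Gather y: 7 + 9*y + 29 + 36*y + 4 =45*y + 40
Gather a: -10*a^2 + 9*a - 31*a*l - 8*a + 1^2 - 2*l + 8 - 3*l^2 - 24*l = -10*a^2 + a*(1 - 31*l) - 3*l^2 - 26*l + 9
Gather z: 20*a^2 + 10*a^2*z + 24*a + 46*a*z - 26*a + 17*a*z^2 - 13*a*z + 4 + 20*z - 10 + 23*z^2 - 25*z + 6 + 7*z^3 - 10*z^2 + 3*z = 20*a^2 - 2*a + 7*z^3 + z^2*(17*a + 13) + z*(10*a^2 + 33*a - 2)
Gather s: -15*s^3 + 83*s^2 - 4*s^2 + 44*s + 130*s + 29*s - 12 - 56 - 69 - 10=-15*s^3 + 79*s^2 + 203*s - 147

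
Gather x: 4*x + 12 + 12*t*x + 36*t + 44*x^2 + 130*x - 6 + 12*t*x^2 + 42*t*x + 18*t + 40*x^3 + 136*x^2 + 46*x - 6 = 54*t + 40*x^3 + x^2*(12*t + 180) + x*(54*t + 180)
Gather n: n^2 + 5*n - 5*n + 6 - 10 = n^2 - 4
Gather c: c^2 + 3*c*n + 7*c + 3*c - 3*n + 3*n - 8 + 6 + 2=c^2 + c*(3*n + 10)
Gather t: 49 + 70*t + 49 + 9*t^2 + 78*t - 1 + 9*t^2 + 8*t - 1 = 18*t^2 + 156*t + 96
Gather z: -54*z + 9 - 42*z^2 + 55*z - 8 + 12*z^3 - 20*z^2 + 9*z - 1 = 12*z^3 - 62*z^2 + 10*z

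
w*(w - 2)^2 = w^3 - 4*w^2 + 4*w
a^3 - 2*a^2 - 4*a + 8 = (a - 2)^2*(a + 2)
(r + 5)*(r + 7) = r^2 + 12*r + 35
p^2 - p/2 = p*(p - 1/2)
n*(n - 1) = n^2 - n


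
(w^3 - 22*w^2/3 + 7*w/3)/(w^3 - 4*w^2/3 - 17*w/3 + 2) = w*(w - 7)/(w^2 - w - 6)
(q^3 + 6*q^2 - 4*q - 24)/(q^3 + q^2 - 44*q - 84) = (q - 2)/(q - 7)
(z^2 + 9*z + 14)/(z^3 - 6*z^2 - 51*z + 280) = (z + 2)/(z^2 - 13*z + 40)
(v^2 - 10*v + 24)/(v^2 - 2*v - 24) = (v - 4)/(v + 4)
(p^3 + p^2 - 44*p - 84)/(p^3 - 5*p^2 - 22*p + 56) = (p^2 + 8*p + 12)/(p^2 + 2*p - 8)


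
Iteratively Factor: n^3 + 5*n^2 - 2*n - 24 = (n + 3)*(n^2 + 2*n - 8) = (n - 2)*(n + 3)*(n + 4)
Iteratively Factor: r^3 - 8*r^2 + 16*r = (r)*(r^2 - 8*r + 16) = r*(r - 4)*(r - 4)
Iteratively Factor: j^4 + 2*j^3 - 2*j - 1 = (j + 1)*(j^3 + j^2 - j - 1) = (j + 1)^2*(j^2 - 1) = (j - 1)*(j + 1)^2*(j + 1)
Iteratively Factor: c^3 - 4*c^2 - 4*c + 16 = (c + 2)*(c^2 - 6*c + 8) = (c - 4)*(c + 2)*(c - 2)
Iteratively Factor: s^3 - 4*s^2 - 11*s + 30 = (s - 2)*(s^2 - 2*s - 15) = (s - 5)*(s - 2)*(s + 3)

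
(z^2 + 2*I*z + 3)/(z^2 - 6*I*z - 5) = (z + 3*I)/(z - 5*I)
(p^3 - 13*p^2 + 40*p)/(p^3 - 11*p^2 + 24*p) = (p - 5)/(p - 3)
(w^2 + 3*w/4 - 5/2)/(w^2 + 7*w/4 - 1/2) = (4*w - 5)/(4*w - 1)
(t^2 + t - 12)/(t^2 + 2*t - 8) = (t - 3)/(t - 2)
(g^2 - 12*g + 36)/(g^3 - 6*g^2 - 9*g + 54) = (g - 6)/(g^2 - 9)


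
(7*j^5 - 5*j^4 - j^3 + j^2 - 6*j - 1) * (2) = 14*j^5 - 10*j^4 - 2*j^3 + 2*j^2 - 12*j - 2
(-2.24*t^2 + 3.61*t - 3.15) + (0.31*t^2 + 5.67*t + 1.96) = -1.93*t^2 + 9.28*t - 1.19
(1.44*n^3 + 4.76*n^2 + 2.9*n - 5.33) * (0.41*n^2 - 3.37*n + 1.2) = 0.5904*n^5 - 2.9012*n^4 - 13.1242*n^3 - 6.2463*n^2 + 21.4421*n - 6.396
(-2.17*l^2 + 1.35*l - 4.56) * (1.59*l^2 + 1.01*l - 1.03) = -3.4503*l^4 - 0.0451999999999999*l^3 - 3.6518*l^2 - 5.9961*l + 4.6968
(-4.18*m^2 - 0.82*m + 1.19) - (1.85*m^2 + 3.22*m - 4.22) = -6.03*m^2 - 4.04*m + 5.41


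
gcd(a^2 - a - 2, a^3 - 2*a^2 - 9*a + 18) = a - 2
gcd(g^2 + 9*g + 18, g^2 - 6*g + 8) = 1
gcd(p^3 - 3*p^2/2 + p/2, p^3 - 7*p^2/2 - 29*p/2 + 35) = 1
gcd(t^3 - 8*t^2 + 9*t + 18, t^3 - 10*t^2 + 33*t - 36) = t - 3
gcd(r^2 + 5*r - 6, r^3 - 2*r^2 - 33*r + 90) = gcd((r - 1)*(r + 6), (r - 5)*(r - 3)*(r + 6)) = r + 6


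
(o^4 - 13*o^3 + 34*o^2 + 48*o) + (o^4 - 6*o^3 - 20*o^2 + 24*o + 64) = 2*o^4 - 19*o^3 + 14*o^2 + 72*o + 64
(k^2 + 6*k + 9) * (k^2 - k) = k^4 + 5*k^3 + 3*k^2 - 9*k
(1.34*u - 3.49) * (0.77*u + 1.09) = 1.0318*u^2 - 1.2267*u - 3.8041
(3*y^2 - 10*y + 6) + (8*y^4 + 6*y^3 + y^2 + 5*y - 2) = 8*y^4 + 6*y^3 + 4*y^2 - 5*y + 4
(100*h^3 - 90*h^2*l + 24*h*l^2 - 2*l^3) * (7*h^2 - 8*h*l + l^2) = 700*h^5 - 1430*h^4*l + 988*h^3*l^2 - 296*h^2*l^3 + 40*h*l^4 - 2*l^5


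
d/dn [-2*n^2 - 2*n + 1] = -4*n - 2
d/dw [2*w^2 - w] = 4*w - 1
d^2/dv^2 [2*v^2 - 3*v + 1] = 4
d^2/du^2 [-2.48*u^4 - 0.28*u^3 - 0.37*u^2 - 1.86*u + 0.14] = -29.76*u^2 - 1.68*u - 0.74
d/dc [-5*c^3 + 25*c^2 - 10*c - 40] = -15*c^2 + 50*c - 10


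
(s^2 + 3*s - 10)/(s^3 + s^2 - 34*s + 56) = (s + 5)/(s^2 + 3*s - 28)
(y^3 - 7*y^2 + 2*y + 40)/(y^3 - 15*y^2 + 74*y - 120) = (y + 2)/(y - 6)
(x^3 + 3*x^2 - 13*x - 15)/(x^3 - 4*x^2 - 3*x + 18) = (x^2 + 6*x + 5)/(x^2 - x - 6)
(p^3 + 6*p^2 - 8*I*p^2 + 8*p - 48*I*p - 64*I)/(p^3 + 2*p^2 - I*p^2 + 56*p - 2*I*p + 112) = (p + 4)/(p + 7*I)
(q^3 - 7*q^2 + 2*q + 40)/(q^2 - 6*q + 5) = (q^2 - 2*q - 8)/(q - 1)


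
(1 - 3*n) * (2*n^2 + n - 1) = -6*n^3 - n^2 + 4*n - 1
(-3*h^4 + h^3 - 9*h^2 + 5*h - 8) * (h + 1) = -3*h^5 - 2*h^4 - 8*h^3 - 4*h^2 - 3*h - 8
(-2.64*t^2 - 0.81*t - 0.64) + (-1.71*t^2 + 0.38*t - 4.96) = -4.35*t^2 - 0.43*t - 5.6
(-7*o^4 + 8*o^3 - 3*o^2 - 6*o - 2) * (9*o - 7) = -63*o^5 + 121*o^4 - 83*o^3 - 33*o^2 + 24*o + 14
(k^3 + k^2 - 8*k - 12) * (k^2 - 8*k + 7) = k^5 - 7*k^4 - 9*k^3 + 59*k^2 + 40*k - 84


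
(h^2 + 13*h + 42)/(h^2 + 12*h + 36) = (h + 7)/(h + 6)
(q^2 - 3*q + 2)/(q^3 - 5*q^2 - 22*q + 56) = (q - 1)/(q^2 - 3*q - 28)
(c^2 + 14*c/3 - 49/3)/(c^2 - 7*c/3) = (c + 7)/c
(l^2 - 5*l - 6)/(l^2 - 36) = (l + 1)/(l + 6)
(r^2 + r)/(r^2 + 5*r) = (r + 1)/(r + 5)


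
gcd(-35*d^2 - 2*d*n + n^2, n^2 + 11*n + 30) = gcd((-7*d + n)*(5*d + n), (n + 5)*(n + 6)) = 1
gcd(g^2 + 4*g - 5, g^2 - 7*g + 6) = g - 1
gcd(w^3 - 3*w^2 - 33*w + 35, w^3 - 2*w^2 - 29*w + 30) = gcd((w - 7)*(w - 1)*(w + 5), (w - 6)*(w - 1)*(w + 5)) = w^2 + 4*w - 5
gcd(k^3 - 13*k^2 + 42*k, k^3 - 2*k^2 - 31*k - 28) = k - 7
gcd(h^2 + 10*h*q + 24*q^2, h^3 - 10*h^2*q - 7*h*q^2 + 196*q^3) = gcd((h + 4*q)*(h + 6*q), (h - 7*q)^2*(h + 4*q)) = h + 4*q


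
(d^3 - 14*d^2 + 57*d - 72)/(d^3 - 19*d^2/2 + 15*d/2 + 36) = 2*(d - 3)/(2*d + 3)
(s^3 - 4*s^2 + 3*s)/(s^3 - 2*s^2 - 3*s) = (s - 1)/(s + 1)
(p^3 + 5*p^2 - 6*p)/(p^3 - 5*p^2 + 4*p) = (p + 6)/(p - 4)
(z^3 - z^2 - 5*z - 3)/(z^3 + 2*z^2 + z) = (z - 3)/z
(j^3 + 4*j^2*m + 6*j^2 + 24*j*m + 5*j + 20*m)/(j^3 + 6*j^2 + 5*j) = (j + 4*m)/j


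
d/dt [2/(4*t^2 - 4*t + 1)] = 8*(1 - 2*t)/(4*t^2 - 4*t + 1)^2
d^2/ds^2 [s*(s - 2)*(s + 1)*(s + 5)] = 12*s^2 + 24*s - 14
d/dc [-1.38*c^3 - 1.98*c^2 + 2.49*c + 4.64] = -4.14*c^2 - 3.96*c + 2.49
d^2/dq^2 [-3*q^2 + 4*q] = -6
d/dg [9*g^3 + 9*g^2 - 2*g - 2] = 27*g^2 + 18*g - 2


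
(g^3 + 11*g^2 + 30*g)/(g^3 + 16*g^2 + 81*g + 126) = g*(g + 5)/(g^2 + 10*g + 21)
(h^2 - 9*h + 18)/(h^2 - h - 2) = (-h^2 + 9*h - 18)/(-h^2 + h + 2)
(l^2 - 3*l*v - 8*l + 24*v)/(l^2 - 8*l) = (l - 3*v)/l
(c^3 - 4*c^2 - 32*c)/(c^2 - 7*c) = (c^2 - 4*c - 32)/(c - 7)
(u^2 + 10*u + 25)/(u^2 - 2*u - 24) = (u^2 + 10*u + 25)/(u^2 - 2*u - 24)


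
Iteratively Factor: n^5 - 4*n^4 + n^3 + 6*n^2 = (n - 3)*(n^4 - n^3 - 2*n^2) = n*(n - 3)*(n^3 - n^2 - 2*n) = n*(n - 3)*(n + 1)*(n^2 - 2*n) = n^2*(n - 3)*(n + 1)*(n - 2)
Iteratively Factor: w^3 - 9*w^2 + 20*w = (w)*(w^2 - 9*w + 20) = w*(w - 5)*(w - 4)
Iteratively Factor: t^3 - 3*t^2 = (t)*(t^2 - 3*t) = t^2*(t - 3)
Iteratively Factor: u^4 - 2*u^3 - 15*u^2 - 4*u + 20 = (u + 2)*(u^3 - 4*u^2 - 7*u + 10) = (u - 5)*(u + 2)*(u^2 + u - 2) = (u - 5)*(u - 1)*(u + 2)*(u + 2)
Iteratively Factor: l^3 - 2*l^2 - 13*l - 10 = (l + 2)*(l^2 - 4*l - 5) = (l - 5)*(l + 2)*(l + 1)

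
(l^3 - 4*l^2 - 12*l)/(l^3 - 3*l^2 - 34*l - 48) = l*(l - 6)/(l^2 - 5*l - 24)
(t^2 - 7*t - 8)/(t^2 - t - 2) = (t - 8)/(t - 2)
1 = 1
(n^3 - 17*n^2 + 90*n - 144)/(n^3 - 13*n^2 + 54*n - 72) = (n - 8)/(n - 4)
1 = 1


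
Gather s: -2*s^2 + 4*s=-2*s^2 + 4*s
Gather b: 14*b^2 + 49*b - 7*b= 14*b^2 + 42*b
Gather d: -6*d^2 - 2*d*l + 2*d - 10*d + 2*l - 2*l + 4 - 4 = -6*d^2 + d*(-2*l - 8)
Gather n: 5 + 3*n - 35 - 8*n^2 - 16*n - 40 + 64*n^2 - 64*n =56*n^2 - 77*n - 70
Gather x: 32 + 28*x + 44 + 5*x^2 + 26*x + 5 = 5*x^2 + 54*x + 81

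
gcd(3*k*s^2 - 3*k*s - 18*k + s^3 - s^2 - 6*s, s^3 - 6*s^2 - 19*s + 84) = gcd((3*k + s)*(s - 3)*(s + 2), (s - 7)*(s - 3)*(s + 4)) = s - 3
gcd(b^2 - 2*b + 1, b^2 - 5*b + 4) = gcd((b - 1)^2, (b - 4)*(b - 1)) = b - 1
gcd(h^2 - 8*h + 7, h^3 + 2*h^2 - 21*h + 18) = h - 1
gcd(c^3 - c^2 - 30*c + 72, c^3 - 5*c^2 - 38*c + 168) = c^2 + 2*c - 24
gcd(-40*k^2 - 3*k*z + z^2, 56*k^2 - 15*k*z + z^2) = -8*k + z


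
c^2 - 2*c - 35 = (c - 7)*(c + 5)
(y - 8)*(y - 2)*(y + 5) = y^3 - 5*y^2 - 34*y + 80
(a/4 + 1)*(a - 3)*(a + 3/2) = a^3/4 + 5*a^2/8 - 21*a/8 - 9/2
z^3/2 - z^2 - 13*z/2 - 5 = (z/2 + 1)*(z - 5)*(z + 1)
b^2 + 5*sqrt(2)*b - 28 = (b - 2*sqrt(2))*(b + 7*sqrt(2))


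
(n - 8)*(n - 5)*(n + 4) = n^3 - 9*n^2 - 12*n + 160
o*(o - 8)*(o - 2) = o^3 - 10*o^2 + 16*o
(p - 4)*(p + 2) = p^2 - 2*p - 8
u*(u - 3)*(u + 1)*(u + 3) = u^4 + u^3 - 9*u^2 - 9*u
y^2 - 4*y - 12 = (y - 6)*(y + 2)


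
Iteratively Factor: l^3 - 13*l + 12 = (l - 1)*(l^2 + l - 12) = (l - 1)*(l + 4)*(l - 3)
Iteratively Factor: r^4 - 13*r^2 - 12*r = (r + 3)*(r^3 - 3*r^2 - 4*r) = (r - 4)*(r + 3)*(r^2 + r) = (r - 4)*(r + 1)*(r + 3)*(r)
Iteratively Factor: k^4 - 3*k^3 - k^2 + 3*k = (k - 1)*(k^3 - 2*k^2 - 3*k) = k*(k - 1)*(k^2 - 2*k - 3) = k*(k - 1)*(k + 1)*(k - 3)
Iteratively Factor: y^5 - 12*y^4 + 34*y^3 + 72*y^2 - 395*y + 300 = (y - 1)*(y^4 - 11*y^3 + 23*y^2 + 95*y - 300) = (y - 5)*(y - 1)*(y^3 - 6*y^2 - 7*y + 60) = (y - 5)^2*(y - 1)*(y^2 - y - 12) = (y - 5)^2*(y - 1)*(y + 3)*(y - 4)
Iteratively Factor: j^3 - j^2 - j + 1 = (j - 1)*(j^2 - 1) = (j - 1)^2*(j + 1)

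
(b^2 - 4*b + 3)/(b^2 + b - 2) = (b - 3)/(b + 2)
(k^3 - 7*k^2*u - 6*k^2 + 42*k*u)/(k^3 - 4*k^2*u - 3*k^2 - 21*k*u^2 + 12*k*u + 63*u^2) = k*(k - 6)/(k^2 + 3*k*u - 3*k - 9*u)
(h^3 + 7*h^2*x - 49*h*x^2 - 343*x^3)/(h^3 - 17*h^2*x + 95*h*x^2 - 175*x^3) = (h^2 + 14*h*x + 49*x^2)/(h^2 - 10*h*x + 25*x^2)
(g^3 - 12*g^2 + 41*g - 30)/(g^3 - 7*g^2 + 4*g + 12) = (g^2 - 6*g + 5)/(g^2 - g - 2)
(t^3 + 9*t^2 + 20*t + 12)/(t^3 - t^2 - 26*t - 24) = (t^2 + 8*t + 12)/(t^2 - 2*t - 24)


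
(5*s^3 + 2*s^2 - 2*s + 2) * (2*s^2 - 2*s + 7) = 10*s^5 - 6*s^4 + 27*s^3 + 22*s^2 - 18*s + 14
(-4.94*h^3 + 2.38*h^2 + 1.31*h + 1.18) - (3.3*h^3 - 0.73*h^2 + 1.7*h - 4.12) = -8.24*h^3 + 3.11*h^2 - 0.39*h + 5.3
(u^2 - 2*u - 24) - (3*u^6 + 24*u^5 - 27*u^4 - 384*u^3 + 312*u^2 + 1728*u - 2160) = -3*u^6 - 24*u^5 + 27*u^4 + 384*u^3 - 311*u^2 - 1730*u + 2136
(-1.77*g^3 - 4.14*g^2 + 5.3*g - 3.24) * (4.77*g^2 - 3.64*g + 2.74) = -8.4429*g^5 - 13.305*g^4 + 35.5008*g^3 - 46.0904*g^2 + 26.3156*g - 8.8776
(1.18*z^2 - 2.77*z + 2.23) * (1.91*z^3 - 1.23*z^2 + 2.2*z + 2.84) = 2.2538*z^5 - 6.7421*z^4 + 10.2624*z^3 - 5.4857*z^2 - 2.9608*z + 6.3332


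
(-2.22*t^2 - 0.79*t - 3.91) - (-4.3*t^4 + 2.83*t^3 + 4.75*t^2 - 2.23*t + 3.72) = 4.3*t^4 - 2.83*t^3 - 6.97*t^2 + 1.44*t - 7.63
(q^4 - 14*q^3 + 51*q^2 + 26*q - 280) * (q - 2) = q^5 - 16*q^4 + 79*q^3 - 76*q^2 - 332*q + 560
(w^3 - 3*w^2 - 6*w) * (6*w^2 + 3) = 6*w^5 - 18*w^4 - 33*w^3 - 9*w^2 - 18*w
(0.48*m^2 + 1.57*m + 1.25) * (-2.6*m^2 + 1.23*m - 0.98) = -1.248*m^4 - 3.4916*m^3 - 1.7893*m^2 - 0.00109999999999988*m - 1.225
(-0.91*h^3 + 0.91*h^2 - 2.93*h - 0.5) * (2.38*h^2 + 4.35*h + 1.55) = -2.1658*h^5 - 1.7927*h^4 - 4.4254*h^3 - 12.525*h^2 - 6.7165*h - 0.775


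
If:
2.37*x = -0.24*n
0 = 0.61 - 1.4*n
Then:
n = 0.44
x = -0.04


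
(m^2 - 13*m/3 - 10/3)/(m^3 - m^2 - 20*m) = (m + 2/3)/(m*(m + 4))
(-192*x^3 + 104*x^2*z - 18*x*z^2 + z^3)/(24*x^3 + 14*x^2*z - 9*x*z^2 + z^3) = (-8*x + z)/(x + z)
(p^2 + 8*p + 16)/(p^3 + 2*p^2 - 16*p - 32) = (p + 4)/(p^2 - 2*p - 8)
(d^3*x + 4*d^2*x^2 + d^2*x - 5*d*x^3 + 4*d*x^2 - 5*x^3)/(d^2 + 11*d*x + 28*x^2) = x*(d^3 + 4*d^2*x + d^2 - 5*d*x^2 + 4*d*x - 5*x^2)/(d^2 + 11*d*x + 28*x^2)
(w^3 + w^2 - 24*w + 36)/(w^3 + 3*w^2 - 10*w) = (w^2 + 3*w - 18)/(w*(w + 5))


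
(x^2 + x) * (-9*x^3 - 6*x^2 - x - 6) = -9*x^5 - 15*x^4 - 7*x^3 - 7*x^2 - 6*x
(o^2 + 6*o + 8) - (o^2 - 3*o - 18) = 9*o + 26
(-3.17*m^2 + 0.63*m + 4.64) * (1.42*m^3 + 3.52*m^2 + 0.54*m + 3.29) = -4.5014*m^5 - 10.2638*m^4 + 7.0946*m^3 + 6.2437*m^2 + 4.5783*m + 15.2656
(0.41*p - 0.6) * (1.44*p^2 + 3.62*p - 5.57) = 0.5904*p^3 + 0.6202*p^2 - 4.4557*p + 3.342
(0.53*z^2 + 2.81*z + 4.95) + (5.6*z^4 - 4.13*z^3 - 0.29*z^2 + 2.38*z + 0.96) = 5.6*z^4 - 4.13*z^3 + 0.24*z^2 + 5.19*z + 5.91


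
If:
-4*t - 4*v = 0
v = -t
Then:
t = -v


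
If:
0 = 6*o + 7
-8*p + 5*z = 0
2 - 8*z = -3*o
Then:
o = -7/6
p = -15/128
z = -3/16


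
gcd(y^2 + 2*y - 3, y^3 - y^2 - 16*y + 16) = y - 1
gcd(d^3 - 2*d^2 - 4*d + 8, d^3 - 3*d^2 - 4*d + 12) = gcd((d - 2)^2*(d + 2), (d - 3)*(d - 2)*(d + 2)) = d^2 - 4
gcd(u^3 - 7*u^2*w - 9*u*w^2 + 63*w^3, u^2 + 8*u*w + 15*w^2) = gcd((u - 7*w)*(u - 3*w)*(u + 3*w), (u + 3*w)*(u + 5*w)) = u + 3*w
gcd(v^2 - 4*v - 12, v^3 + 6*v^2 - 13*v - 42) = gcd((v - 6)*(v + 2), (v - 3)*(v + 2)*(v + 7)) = v + 2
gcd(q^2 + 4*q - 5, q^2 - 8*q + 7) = q - 1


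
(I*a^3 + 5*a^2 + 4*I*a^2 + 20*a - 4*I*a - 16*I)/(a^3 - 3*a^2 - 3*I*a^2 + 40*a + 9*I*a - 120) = (I*a^3 + a^2*(5 + 4*I) + 4*a*(5 - I) - 16*I)/(a^3 - 3*a^2*(1 + I) + a*(40 + 9*I) - 120)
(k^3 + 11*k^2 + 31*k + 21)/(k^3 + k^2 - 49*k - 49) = (k + 3)/(k - 7)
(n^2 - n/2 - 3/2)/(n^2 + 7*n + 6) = (n - 3/2)/(n + 6)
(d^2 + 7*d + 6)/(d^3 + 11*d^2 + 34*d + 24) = 1/(d + 4)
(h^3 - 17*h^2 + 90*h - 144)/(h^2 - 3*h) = h - 14 + 48/h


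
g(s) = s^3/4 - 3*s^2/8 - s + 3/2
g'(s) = 3*s^2/4 - 3*s/4 - 1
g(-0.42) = 1.84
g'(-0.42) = -0.55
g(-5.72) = -51.84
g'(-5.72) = 27.83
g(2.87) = 1.45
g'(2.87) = 3.03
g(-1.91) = 0.30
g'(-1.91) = 3.17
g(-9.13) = -210.89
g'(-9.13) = 68.37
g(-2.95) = -5.23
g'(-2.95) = 7.74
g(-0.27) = 1.74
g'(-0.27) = -0.74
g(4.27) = 9.86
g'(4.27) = 9.47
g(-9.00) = -202.12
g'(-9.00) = 66.50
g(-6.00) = -60.00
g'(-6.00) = 30.50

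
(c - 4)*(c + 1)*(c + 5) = c^3 + 2*c^2 - 19*c - 20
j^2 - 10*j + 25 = (j - 5)^2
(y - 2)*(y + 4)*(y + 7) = y^3 + 9*y^2 + 6*y - 56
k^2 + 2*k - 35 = (k - 5)*(k + 7)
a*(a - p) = a^2 - a*p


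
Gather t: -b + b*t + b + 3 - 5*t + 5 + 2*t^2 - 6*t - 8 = 2*t^2 + t*(b - 11)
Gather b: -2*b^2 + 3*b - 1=-2*b^2 + 3*b - 1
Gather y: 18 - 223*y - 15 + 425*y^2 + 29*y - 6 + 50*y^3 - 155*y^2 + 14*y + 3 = 50*y^3 + 270*y^2 - 180*y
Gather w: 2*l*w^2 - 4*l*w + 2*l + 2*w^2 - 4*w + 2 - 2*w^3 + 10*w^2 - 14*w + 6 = 2*l - 2*w^3 + w^2*(2*l + 12) + w*(-4*l - 18) + 8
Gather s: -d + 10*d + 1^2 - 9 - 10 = 9*d - 18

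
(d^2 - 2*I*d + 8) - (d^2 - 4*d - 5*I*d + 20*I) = 4*d + 3*I*d + 8 - 20*I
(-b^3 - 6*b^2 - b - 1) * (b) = -b^4 - 6*b^3 - b^2 - b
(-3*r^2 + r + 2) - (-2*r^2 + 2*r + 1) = -r^2 - r + 1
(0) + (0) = 0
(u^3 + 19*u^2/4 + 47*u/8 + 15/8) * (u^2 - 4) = u^5 + 19*u^4/4 + 15*u^3/8 - 137*u^2/8 - 47*u/2 - 15/2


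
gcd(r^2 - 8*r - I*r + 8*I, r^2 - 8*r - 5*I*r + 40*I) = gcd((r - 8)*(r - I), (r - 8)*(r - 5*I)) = r - 8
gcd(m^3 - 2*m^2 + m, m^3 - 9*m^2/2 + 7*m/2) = m^2 - m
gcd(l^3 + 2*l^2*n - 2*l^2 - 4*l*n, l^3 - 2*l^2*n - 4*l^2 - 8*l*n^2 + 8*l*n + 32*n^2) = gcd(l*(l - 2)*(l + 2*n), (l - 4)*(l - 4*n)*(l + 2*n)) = l + 2*n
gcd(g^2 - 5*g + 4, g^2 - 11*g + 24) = 1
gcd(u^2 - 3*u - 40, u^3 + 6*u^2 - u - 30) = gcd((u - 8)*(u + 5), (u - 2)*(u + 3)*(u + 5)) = u + 5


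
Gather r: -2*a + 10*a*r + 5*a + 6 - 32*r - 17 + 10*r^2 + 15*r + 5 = 3*a + 10*r^2 + r*(10*a - 17) - 6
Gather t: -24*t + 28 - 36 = -24*t - 8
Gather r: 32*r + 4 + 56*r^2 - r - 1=56*r^2 + 31*r + 3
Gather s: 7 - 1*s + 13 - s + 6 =26 - 2*s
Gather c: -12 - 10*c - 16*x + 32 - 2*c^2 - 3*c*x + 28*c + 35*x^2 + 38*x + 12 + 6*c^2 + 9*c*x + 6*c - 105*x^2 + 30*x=4*c^2 + c*(6*x + 24) - 70*x^2 + 52*x + 32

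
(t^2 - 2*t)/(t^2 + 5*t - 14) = t/(t + 7)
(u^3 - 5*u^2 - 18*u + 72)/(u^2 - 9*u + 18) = u + 4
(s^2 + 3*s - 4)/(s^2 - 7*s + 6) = (s + 4)/(s - 6)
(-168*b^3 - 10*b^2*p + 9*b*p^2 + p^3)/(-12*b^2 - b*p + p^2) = (42*b^2 + 13*b*p + p^2)/(3*b + p)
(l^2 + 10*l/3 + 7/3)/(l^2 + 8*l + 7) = (l + 7/3)/(l + 7)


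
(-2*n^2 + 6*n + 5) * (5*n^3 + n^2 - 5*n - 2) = -10*n^5 + 28*n^4 + 41*n^3 - 21*n^2 - 37*n - 10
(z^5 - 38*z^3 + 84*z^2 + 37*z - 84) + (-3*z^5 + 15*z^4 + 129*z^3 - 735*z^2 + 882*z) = -2*z^5 + 15*z^4 + 91*z^3 - 651*z^2 + 919*z - 84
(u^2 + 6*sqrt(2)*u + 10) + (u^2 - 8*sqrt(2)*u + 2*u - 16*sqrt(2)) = 2*u^2 - 2*sqrt(2)*u + 2*u - 16*sqrt(2) + 10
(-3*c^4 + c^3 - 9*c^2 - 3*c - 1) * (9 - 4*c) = 12*c^5 - 31*c^4 + 45*c^3 - 69*c^2 - 23*c - 9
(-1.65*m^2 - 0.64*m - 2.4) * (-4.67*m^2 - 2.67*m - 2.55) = 7.7055*m^4 + 7.3943*m^3 + 17.1243*m^2 + 8.04*m + 6.12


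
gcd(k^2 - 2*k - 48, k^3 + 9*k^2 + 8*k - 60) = k + 6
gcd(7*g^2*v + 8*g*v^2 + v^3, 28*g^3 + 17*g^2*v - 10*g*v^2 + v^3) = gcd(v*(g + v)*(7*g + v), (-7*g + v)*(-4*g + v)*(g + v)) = g + v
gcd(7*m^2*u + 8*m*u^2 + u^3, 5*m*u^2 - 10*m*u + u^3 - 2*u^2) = u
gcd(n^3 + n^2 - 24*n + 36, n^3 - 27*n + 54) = n^2 + 3*n - 18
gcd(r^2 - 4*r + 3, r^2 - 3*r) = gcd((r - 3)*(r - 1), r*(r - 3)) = r - 3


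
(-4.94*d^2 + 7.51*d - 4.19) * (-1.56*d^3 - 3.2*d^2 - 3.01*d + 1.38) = 7.7064*d^5 + 4.0924*d^4 - 2.6262*d^3 - 16.0143*d^2 + 22.9757*d - 5.7822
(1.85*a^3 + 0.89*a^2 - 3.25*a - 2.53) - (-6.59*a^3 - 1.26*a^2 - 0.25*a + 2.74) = 8.44*a^3 + 2.15*a^2 - 3.0*a - 5.27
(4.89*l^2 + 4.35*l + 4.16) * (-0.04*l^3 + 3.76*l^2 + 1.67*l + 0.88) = -0.1956*l^5 + 18.2124*l^4 + 24.3559*l^3 + 27.2093*l^2 + 10.7752*l + 3.6608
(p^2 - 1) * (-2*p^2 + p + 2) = -2*p^4 + p^3 + 4*p^2 - p - 2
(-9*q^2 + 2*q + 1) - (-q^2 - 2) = -8*q^2 + 2*q + 3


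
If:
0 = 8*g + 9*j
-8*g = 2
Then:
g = -1/4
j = 2/9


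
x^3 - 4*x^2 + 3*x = x*(x - 3)*(x - 1)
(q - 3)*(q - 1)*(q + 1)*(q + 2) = q^4 - q^3 - 7*q^2 + q + 6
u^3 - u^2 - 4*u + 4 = (u - 2)*(u - 1)*(u + 2)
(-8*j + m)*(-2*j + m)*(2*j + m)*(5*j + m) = 160*j^4 + 12*j^3*m - 44*j^2*m^2 - 3*j*m^3 + m^4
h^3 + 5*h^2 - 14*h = h*(h - 2)*(h + 7)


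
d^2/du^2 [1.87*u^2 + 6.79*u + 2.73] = 3.74000000000000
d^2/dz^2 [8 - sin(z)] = sin(z)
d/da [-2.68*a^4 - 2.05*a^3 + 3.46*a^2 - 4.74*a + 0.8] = -10.72*a^3 - 6.15*a^2 + 6.92*a - 4.74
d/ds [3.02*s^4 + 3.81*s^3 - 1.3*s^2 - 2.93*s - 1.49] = 12.08*s^3 + 11.43*s^2 - 2.6*s - 2.93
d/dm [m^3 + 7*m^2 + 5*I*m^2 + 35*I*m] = 3*m^2 + m*(14 + 10*I) + 35*I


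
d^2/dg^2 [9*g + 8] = 0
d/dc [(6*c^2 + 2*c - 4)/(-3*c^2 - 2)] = 2*(3*c^2 - 24*c - 2)/(9*c^4 + 12*c^2 + 4)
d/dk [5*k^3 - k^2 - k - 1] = 15*k^2 - 2*k - 1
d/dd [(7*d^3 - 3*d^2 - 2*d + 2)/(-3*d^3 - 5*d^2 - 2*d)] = 2*(-22*d^4 - 20*d^3 + 7*d^2 + 10*d + 2)/(d^2*(9*d^4 + 30*d^3 + 37*d^2 + 20*d + 4))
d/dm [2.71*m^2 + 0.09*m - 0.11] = 5.42*m + 0.09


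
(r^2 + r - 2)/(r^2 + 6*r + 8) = (r - 1)/(r + 4)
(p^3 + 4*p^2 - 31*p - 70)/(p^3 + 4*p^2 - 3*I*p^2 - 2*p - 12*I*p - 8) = (p^3 + 4*p^2 - 31*p - 70)/(p^3 + p^2*(4 - 3*I) + p*(-2 - 12*I) - 8)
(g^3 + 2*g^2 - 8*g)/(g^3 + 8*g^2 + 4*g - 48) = g/(g + 6)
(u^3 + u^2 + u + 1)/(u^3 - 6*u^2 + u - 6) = (u + 1)/(u - 6)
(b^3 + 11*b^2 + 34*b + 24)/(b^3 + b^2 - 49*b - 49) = (b^2 + 10*b + 24)/(b^2 - 49)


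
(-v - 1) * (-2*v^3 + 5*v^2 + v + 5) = 2*v^4 - 3*v^3 - 6*v^2 - 6*v - 5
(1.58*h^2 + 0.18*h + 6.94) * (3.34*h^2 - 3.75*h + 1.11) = 5.2772*h^4 - 5.3238*h^3 + 24.2584*h^2 - 25.8252*h + 7.7034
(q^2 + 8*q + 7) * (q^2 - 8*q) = q^4 - 57*q^2 - 56*q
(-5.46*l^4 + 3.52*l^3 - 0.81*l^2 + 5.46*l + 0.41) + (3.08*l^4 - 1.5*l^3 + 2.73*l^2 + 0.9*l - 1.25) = -2.38*l^4 + 2.02*l^3 + 1.92*l^2 + 6.36*l - 0.84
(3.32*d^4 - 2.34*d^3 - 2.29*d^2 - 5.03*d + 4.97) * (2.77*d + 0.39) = 9.1964*d^5 - 5.187*d^4 - 7.2559*d^3 - 14.8262*d^2 + 11.8052*d + 1.9383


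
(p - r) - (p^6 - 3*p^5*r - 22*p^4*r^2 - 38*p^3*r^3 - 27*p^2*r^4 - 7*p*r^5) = -p^6 + 3*p^5*r + 22*p^4*r^2 + 38*p^3*r^3 + 27*p^2*r^4 + 7*p*r^5 + p - r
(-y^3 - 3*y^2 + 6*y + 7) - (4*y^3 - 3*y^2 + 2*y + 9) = -5*y^3 + 4*y - 2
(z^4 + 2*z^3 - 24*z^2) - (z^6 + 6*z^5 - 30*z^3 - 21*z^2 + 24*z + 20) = -z^6 - 6*z^5 + z^4 + 32*z^3 - 3*z^2 - 24*z - 20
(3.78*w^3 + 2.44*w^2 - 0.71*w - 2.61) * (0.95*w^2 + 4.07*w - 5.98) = 3.591*w^5 + 17.7026*w^4 - 13.3481*w^3 - 19.9604*w^2 - 6.3769*w + 15.6078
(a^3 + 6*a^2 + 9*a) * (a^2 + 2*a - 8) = a^5 + 8*a^4 + 13*a^3 - 30*a^2 - 72*a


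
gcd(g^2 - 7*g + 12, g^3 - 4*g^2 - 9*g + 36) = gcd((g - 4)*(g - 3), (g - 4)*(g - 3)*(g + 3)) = g^2 - 7*g + 12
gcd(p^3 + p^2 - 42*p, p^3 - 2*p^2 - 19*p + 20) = 1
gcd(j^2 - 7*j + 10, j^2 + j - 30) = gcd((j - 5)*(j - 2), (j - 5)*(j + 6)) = j - 5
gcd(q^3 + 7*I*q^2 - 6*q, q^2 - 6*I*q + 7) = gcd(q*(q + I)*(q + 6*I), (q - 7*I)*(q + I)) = q + I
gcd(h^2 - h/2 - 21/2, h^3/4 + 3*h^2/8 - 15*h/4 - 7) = 1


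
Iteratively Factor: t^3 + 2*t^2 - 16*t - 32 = (t + 4)*(t^2 - 2*t - 8) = (t - 4)*(t + 4)*(t + 2)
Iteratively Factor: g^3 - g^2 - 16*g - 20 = (g + 2)*(g^2 - 3*g - 10) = (g - 5)*(g + 2)*(g + 2)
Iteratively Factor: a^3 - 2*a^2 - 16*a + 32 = (a - 4)*(a^2 + 2*a - 8) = (a - 4)*(a + 4)*(a - 2)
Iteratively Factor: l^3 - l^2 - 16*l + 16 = (l - 4)*(l^2 + 3*l - 4) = (l - 4)*(l - 1)*(l + 4)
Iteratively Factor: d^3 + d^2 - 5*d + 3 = (d - 1)*(d^2 + 2*d - 3) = (d - 1)^2*(d + 3)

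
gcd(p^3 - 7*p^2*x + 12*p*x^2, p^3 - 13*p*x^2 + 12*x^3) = -p + 3*x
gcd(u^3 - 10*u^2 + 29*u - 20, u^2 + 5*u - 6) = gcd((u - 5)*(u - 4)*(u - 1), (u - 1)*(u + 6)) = u - 1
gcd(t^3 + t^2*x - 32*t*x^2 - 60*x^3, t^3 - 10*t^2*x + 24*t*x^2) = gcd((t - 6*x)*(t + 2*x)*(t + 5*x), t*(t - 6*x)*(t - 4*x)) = -t + 6*x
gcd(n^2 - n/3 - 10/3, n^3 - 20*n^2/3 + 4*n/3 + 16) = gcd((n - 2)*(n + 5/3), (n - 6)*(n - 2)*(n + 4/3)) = n - 2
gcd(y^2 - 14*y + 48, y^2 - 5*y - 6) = y - 6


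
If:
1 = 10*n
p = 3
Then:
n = 1/10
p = 3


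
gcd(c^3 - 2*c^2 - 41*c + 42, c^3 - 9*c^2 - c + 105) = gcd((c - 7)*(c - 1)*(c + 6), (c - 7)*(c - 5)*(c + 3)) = c - 7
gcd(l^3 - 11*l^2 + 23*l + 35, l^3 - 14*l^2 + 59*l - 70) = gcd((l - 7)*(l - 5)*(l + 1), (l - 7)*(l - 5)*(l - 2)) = l^2 - 12*l + 35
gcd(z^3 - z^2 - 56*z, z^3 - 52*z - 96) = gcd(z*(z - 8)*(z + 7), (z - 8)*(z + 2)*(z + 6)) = z - 8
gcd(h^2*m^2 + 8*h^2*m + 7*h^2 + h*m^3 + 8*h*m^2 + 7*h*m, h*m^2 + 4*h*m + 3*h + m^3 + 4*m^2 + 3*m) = h*m + h + m^2 + m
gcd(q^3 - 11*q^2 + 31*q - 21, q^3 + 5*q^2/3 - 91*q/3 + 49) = q - 3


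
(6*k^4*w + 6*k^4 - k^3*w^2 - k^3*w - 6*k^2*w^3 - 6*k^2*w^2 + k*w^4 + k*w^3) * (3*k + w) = 18*k^5*w + 18*k^5 + 3*k^4*w^2 + 3*k^4*w - 19*k^3*w^3 - 19*k^3*w^2 - 3*k^2*w^4 - 3*k^2*w^3 + k*w^5 + k*w^4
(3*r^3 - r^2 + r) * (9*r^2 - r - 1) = 27*r^5 - 12*r^4 + 7*r^3 - r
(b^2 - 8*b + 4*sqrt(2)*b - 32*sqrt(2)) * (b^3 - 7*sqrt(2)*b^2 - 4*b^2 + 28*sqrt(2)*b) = b^5 - 12*b^4 - 3*sqrt(2)*b^4 - 24*b^3 + 36*sqrt(2)*b^3 - 96*sqrt(2)*b^2 + 672*b^2 - 1792*b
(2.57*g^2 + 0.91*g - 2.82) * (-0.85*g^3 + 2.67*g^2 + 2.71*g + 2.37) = -2.1845*g^5 + 6.0884*g^4 + 11.7914*g^3 + 1.0276*g^2 - 5.4855*g - 6.6834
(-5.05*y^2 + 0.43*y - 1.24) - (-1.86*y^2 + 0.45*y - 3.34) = -3.19*y^2 - 0.02*y + 2.1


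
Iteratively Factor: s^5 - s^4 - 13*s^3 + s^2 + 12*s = (s + 1)*(s^4 - 2*s^3 - 11*s^2 + 12*s) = (s + 1)*(s + 3)*(s^3 - 5*s^2 + 4*s) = (s - 4)*(s + 1)*(s + 3)*(s^2 - s) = s*(s - 4)*(s + 1)*(s + 3)*(s - 1)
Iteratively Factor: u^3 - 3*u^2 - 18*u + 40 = (u - 2)*(u^2 - u - 20) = (u - 5)*(u - 2)*(u + 4)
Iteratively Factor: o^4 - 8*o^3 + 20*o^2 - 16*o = (o - 2)*(o^3 - 6*o^2 + 8*o) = (o - 4)*(o - 2)*(o^2 - 2*o) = o*(o - 4)*(o - 2)*(o - 2)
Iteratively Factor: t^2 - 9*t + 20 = (t - 5)*(t - 4)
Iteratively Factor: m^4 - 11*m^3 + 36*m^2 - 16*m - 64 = (m - 4)*(m^3 - 7*m^2 + 8*m + 16) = (m - 4)*(m + 1)*(m^2 - 8*m + 16) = (m - 4)^2*(m + 1)*(m - 4)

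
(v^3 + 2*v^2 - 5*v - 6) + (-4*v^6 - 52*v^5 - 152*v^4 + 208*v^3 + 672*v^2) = -4*v^6 - 52*v^5 - 152*v^4 + 209*v^3 + 674*v^2 - 5*v - 6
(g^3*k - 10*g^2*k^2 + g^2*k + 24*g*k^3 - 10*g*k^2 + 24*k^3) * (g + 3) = g^4*k - 10*g^3*k^2 + 4*g^3*k + 24*g^2*k^3 - 40*g^2*k^2 + 3*g^2*k + 96*g*k^3 - 30*g*k^2 + 72*k^3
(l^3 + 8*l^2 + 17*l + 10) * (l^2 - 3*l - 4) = l^5 + 5*l^4 - 11*l^3 - 73*l^2 - 98*l - 40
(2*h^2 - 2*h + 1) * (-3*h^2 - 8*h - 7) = -6*h^4 - 10*h^3 - h^2 + 6*h - 7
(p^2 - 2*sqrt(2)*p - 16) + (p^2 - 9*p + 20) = 2*p^2 - 9*p - 2*sqrt(2)*p + 4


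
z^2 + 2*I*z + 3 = (z - I)*(z + 3*I)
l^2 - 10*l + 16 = (l - 8)*(l - 2)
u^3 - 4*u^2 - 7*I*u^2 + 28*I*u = u*(u - 4)*(u - 7*I)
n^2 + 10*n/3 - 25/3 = (n - 5/3)*(n + 5)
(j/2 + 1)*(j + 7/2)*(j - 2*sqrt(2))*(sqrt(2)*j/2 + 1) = sqrt(2)*j^4/4 - j^3/2 + 11*sqrt(2)*j^3/8 - 11*j^2/4 + 3*sqrt(2)*j^2/4 - 11*sqrt(2)*j/2 - 7*j/2 - 7*sqrt(2)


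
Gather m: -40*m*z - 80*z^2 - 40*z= -40*m*z - 80*z^2 - 40*z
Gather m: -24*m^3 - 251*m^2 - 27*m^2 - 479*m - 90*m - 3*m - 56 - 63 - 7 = -24*m^3 - 278*m^2 - 572*m - 126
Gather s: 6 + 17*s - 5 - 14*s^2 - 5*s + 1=-14*s^2 + 12*s + 2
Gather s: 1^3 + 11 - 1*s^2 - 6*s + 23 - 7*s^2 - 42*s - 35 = -8*s^2 - 48*s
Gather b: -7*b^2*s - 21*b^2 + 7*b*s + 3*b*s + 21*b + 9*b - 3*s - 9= b^2*(-7*s - 21) + b*(10*s + 30) - 3*s - 9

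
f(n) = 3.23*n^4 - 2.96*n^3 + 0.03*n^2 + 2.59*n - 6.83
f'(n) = 12.92*n^3 - 8.88*n^2 + 0.06*n + 2.59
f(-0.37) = -7.57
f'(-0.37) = 0.70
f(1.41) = 1.35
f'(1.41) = 21.24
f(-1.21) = 2.25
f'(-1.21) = -33.37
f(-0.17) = -7.25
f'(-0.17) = 2.26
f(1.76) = 12.68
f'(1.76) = 45.63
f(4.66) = 1229.52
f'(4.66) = 1117.47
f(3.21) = 246.83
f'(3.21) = 338.63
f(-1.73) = 33.04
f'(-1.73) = -90.99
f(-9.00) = 23322.16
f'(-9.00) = -10135.91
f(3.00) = 182.92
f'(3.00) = 271.69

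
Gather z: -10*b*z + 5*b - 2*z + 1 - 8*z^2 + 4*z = 5*b - 8*z^2 + z*(2 - 10*b) + 1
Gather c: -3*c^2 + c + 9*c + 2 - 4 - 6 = -3*c^2 + 10*c - 8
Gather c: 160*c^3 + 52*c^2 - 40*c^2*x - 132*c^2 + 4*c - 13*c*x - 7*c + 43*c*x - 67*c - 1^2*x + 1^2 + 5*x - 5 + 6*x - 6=160*c^3 + c^2*(-40*x - 80) + c*(30*x - 70) + 10*x - 10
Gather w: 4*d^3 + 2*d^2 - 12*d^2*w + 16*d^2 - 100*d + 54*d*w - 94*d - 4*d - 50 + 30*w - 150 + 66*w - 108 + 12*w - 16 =4*d^3 + 18*d^2 - 198*d + w*(-12*d^2 + 54*d + 108) - 324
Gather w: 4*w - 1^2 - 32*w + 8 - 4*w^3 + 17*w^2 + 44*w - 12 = -4*w^3 + 17*w^2 + 16*w - 5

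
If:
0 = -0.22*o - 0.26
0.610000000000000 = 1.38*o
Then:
No Solution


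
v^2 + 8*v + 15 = (v + 3)*(v + 5)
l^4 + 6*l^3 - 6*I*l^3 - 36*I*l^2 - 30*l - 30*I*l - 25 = (l + 1)*(l + 5)*(l - 5*I)*(l - I)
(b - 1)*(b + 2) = b^2 + b - 2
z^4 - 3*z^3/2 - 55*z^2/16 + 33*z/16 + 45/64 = (z - 5/2)*(z - 3/4)*(z + 1/4)*(z + 3/2)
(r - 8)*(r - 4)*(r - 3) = r^3 - 15*r^2 + 68*r - 96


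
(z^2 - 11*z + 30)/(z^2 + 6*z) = (z^2 - 11*z + 30)/(z*(z + 6))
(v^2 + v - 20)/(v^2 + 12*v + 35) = (v - 4)/(v + 7)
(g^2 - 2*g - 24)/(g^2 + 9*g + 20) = (g - 6)/(g + 5)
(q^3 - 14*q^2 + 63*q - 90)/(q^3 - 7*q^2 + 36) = (q - 5)/(q + 2)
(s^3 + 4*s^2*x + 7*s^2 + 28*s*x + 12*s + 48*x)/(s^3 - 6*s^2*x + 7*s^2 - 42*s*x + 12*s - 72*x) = (-s - 4*x)/(-s + 6*x)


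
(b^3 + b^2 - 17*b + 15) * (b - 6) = b^4 - 5*b^3 - 23*b^2 + 117*b - 90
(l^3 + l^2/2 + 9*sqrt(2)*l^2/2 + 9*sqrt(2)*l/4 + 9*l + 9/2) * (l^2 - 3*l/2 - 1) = l^5 - l^4 + 9*sqrt(2)*l^4/2 - 9*sqrt(2)*l^3/2 + 29*l^3/4 - 63*sqrt(2)*l^2/8 - 19*l^2/2 - 63*l/4 - 9*sqrt(2)*l/4 - 9/2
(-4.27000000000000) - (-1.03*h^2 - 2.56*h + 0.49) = 1.03*h^2 + 2.56*h - 4.76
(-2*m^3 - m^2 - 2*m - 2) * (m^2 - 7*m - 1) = -2*m^5 + 13*m^4 + 7*m^3 + 13*m^2 + 16*m + 2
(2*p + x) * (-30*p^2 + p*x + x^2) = -60*p^3 - 28*p^2*x + 3*p*x^2 + x^3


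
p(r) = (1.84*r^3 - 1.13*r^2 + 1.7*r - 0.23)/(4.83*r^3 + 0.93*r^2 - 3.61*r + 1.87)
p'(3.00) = -0.01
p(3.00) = 0.34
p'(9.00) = 0.00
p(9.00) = 0.35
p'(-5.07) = 0.03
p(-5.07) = 0.47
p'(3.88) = 0.00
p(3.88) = 0.34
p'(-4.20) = 0.04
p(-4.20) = 0.50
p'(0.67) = -0.25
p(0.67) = 0.72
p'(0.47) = 1.80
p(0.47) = 0.58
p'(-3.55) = 0.07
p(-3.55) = 0.54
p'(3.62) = 0.00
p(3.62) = 0.34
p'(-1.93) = 0.76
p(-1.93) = 0.93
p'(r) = (-14.49*r^2 - 1.86*r + 3.61)*(1.84*r^3 - 1.13*r^2 + 1.7*r - 0.23)/(4.83*r^3 + 0.93*r^2 - 3.61*r + 1.87)^2 + (5.52*r^2 - 2.26*r + 1.7)/(4.83*r^3 + 0.93*r^2 - 3.61*r + 1.87)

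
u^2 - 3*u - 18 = (u - 6)*(u + 3)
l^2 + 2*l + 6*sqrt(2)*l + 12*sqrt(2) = (l + 2)*(l + 6*sqrt(2))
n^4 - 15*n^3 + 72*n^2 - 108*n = n*(n - 6)^2*(n - 3)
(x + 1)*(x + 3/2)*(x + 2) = x^3 + 9*x^2/2 + 13*x/2 + 3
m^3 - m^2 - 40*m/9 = m*(m - 8/3)*(m + 5/3)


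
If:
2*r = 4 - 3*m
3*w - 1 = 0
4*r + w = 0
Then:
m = 25/18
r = -1/12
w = 1/3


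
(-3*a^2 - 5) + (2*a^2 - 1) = -a^2 - 6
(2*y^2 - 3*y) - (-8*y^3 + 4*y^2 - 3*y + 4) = 8*y^3 - 2*y^2 - 4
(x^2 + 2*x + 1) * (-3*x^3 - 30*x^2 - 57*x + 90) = -3*x^5 - 36*x^4 - 120*x^3 - 54*x^2 + 123*x + 90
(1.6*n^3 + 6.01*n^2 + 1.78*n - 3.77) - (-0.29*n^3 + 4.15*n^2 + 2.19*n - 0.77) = 1.89*n^3 + 1.86*n^2 - 0.41*n - 3.0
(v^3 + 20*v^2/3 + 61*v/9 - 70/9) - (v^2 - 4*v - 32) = v^3 + 17*v^2/3 + 97*v/9 + 218/9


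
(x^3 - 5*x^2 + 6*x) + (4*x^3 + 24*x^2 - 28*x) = 5*x^3 + 19*x^2 - 22*x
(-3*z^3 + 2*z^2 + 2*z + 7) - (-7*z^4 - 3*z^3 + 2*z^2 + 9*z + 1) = 7*z^4 - 7*z + 6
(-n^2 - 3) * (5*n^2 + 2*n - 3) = -5*n^4 - 2*n^3 - 12*n^2 - 6*n + 9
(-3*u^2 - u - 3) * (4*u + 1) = -12*u^3 - 7*u^2 - 13*u - 3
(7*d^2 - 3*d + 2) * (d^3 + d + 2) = 7*d^5 - 3*d^4 + 9*d^3 + 11*d^2 - 4*d + 4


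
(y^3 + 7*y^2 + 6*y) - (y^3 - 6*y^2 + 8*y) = 13*y^2 - 2*y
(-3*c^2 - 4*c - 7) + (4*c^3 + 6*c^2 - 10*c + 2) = 4*c^3 + 3*c^2 - 14*c - 5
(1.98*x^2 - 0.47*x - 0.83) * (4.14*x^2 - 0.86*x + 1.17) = 8.1972*x^4 - 3.6486*x^3 - 0.7154*x^2 + 0.1639*x - 0.9711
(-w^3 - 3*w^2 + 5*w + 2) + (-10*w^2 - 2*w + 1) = -w^3 - 13*w^2 + 3*w + 3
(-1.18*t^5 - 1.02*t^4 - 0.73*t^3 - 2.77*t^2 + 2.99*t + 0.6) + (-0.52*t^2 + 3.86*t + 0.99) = -1.18*t^5 - 1.02*t^4 - 0.73*t^3 - 3.29*t^2 + 6.85*t + 1.59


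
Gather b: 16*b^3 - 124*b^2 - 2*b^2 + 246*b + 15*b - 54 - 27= 16*b^3 - 126*b^2 + 261*b - 81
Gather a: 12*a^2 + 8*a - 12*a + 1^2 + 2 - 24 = 12*a^2 - 4*a - 21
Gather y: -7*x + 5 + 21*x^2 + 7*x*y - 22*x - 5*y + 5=21*x^2 - 29*x + y*(7*x - 5) + 10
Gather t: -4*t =-4*t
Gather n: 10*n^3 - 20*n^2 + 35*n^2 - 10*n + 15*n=10*n^3 + 15*n^2 + 5*n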